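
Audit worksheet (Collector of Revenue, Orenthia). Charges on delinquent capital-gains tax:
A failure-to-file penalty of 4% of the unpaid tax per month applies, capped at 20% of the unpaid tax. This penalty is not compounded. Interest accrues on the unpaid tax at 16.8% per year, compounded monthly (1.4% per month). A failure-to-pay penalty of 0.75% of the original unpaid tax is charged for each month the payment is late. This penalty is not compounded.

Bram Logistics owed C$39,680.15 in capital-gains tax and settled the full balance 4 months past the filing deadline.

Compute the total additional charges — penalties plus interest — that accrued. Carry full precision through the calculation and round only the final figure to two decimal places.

C$9,808.42

Failure-to-file: 4 × 4% × C$39,680.15 = C$6,348.82… (under the 20% cap)
Failure-to-pay penalty = 0.75% × C$39,680.15 × 4 mo = C$1,190.40…
Interest: C$39,680.15 × ((1 + 0.014)^4 − 1) = C$39,680.15 × 0.0571870… = C$2,269.1893…
Penalties + interest = C$7,539.2285 + C$2,269.1893… = C$9,808.42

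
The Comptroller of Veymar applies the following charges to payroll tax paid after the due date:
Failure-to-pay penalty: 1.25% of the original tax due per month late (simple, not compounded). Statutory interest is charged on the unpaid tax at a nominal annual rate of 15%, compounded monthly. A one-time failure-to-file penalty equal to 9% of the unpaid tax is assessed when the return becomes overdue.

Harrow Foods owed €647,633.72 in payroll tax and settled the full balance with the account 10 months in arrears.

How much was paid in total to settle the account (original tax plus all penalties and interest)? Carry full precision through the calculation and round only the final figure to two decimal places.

€872,538.02

Failure-to-file penalty: 9% × €647,633.72 = €58,287.03…
Failure-to-pay penalty: 10 × 1.25% × €647,633.72 = €80,954.22…
Interest (15%/yr ÷ 12 = 1.25%/month): €647,633.72 × ((1 + 0.0125)^10 − 1) = €85,663.0495…
Total = €647,633.72 + €139,241.2498 + €85,663.0495… = €872,538.02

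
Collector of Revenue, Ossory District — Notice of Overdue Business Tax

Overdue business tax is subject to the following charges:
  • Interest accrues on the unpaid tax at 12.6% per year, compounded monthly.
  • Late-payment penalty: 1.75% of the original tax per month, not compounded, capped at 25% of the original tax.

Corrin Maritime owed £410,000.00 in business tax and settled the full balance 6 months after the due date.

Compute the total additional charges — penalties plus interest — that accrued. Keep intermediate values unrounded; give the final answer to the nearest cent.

£69,567.61

Penalty: 6 × 1.75% × £410,000.00 = £43,050.00 (below the 25% cap of £102,500.00)
Interest (12.6%/yr ÷ 12 = 1.05%/month): £410,000.00 × ((1 + 0.0105)^6 − 1) = £26,517.6051…
Penalties + interest = £43,050.0000 + £26,517.6051… = £69,567.61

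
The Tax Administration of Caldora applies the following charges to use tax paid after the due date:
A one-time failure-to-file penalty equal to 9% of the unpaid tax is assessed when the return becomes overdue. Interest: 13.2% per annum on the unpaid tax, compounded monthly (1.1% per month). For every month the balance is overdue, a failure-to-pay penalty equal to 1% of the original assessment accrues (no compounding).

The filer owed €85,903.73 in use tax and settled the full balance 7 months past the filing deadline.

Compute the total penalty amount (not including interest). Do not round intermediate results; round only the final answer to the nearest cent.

€13,744.60

Failure-to-file penalty: 9% × €85,903.73 = €7,731.34…
Failure-to-pay penalty = 1% × €85,903.73 × 7 mo = €6,013.26…
Total penalty = €7,731.34… + €6,013.26… = €13,744.60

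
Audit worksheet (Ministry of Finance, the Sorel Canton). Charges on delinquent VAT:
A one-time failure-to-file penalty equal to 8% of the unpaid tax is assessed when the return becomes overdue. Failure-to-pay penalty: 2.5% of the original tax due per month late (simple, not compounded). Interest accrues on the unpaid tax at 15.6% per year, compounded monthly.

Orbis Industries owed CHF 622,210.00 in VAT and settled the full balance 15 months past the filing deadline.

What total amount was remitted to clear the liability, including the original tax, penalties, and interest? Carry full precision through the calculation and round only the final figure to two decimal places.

Failure-to-file penalty: 8% × CHF 622,210.00 = CHF 49,776.80
Failure-to-pay penalty = 2.5% × CHF 622,210.00 × 15 mo = CHF 233,328.75
Interest (15.6%/yr ÷ 12 = 1.3%/month): CHF 622,210.00 × ((1 + 0.013)^15 − 1) = CHF 133,019.0157…
Total = CHF 622,210.00 + CHF 283,105.5500 + CHF 133,019.0157… = CHF 1,038,334.57

CHF 1,038,334.57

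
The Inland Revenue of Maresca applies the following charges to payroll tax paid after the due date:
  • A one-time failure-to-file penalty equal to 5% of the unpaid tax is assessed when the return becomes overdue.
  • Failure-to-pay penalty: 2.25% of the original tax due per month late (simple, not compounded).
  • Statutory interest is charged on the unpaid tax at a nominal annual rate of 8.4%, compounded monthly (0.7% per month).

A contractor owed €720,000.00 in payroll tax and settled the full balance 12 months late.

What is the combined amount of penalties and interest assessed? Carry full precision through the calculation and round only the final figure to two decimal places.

Failure-to-file penalty: 5% × €720,000.00 = €36,000.00
Failure-to-pay penalty = 2.25% × €720,000.00 × 12 mo = €194,400.00
Interest: €720,000.00 × ((1 + 0.007)^12 − 1) = €720,000.00 × 0.0873107… = €62,863.6766…
Penalties + interest = €230,400.0000 + €62,863.6766… = €293,263.68

€293,263.68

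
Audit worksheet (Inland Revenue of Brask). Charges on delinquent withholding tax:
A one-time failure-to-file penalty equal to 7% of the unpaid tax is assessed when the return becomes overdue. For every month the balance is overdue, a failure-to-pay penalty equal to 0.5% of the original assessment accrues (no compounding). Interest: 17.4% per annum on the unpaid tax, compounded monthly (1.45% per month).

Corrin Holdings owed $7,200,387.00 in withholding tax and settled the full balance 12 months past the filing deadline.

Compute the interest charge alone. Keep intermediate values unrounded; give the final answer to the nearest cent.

$1,357,774.06

Interest: $7,200,387.00 × ((1 + 0.0145)^12 − 1) = $7,200,387.00 × 0.1885696… = $1,357,774.0630…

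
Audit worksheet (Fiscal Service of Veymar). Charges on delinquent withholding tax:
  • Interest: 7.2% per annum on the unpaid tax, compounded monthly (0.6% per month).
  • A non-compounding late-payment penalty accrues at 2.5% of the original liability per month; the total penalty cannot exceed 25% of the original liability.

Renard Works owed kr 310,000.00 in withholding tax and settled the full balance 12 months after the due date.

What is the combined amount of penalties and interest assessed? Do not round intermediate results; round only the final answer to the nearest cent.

Penalty (uncapped): 12 × 2.5% × kr 310,000.00 = kr 93,000.00; cap = 25% × kr 310,000.00 = kr 77,500.00 → penalty = kr 77,500.00
Interest: kr 310,000.00 × ((1 + 0.006)^12 − 1) = kr 310,000.00 × 0.0744242… = kr 23,071.4920…
Penalties + interest = kr 77,500.0000 + kr 23,071.4920… = kr 100,571.49

kr 100,571.49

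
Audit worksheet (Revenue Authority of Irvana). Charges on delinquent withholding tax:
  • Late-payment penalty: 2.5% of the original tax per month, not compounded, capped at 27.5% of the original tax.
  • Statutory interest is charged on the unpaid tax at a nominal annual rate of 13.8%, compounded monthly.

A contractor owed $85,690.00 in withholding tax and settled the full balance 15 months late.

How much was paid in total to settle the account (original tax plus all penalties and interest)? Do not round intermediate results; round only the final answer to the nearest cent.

$125,287.58

Penalty (uncapped): 15 × 2.5% × $85,690.00 = $32,133.75; cap = 27.5% × $85,690.00 = $23,564.75 → penalty = $23,564.75
Interest (13.8%/yr ÷ 12 = 1.15%/month): $85,690.00 × ((1 + 0.0115)^15 − 1) = $16,032.8336…
Total = $85,690.00 + $23,564.7500 + $16,032.8336… = $125,287.58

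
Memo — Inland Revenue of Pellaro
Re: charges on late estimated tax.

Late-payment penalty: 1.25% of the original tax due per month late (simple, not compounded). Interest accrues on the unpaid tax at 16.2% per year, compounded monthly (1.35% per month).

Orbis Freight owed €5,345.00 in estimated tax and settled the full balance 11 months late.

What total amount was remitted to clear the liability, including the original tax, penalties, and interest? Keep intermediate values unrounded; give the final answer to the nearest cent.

€6,929.48

Late-payment penalty: 11 × 1.25% × €5,345.00 = €734.94…
Interest: €5,345.00 × ((1 + 0.0135)^11 − 1) = €5,345.00 × 0.1589409… = €849.5390…
Total = €5,345.00 + €734.9375 + €849.5390… = €6,929.48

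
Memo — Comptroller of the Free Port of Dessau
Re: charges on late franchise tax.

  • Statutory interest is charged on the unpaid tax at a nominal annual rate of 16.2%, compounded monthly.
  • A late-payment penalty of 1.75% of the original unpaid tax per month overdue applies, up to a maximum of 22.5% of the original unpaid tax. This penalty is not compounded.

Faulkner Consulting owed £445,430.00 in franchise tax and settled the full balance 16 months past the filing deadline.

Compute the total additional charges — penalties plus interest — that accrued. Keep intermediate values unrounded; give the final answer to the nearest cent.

£206,817.72

Penalty (uncapped): 16 × 1.75% × £445,430.00 = £124,720.40; cap = 22.5% × £445,430.00 = £100,221.75 → penalty = £100,221.75
Interest (16.2%/yr ÷ 12 = 1.35%/month): £445,430.00 × ((1 + 0.0135)^16 − 1) = £106,595.9733…
Penalties + interest = £100,221.7500 + £106,595.9733… = £206,817.72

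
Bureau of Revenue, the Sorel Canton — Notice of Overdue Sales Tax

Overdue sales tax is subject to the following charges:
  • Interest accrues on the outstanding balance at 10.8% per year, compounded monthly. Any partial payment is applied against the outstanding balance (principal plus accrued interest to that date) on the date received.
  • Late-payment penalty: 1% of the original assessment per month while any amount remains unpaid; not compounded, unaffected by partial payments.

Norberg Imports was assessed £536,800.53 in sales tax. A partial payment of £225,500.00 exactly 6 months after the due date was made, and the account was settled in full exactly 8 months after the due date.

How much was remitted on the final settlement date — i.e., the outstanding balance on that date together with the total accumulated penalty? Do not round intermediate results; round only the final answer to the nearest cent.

£390,056.57

Monthly rate = 10.8% ÷ 12 = 0.9%
Balance at month 6: £536,800.5300 × (1 + 0.009)^6 = £566,447.8508…
After £225,500.00 payment: £566,447.8508… − £225,500.00 = £340,947.8508…
Balance at month 8: £340,947.8508… × (1 + 0.009)^2 = £347,112.5289…
Penalty: 8 × 1% × £536,800.53 = £42,944.04…
Final settlement = outstanding balance + penalty = £347,112.5289… + £42,944.04… = £390,056.57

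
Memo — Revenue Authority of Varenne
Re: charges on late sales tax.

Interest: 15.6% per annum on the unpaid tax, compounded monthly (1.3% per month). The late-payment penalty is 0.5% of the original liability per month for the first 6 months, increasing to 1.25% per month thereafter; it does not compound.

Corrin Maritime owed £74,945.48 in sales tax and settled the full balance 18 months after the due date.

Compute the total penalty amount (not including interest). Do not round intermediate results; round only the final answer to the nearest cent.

Penalty, months 1–6: 6 × 0.5% × £74,945.48 = £2,248.36…
Penalty, months 7–18: 12 × 1.25% × £74,945.48 = £11,241.82…
Total penalty = £2,248.36… + £11,241.82… = £13,490.19

£13,490.19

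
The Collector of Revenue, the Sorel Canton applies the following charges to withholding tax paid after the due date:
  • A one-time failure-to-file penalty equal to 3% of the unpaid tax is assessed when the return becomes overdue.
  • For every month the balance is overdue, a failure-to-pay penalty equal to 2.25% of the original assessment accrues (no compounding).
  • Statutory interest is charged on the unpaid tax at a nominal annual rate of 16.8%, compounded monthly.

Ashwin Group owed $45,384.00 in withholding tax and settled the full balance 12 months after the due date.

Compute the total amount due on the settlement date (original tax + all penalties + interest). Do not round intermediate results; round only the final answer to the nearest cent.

$67,239.08

Failure-to-file penalty: 3% × $45,384.00 = $1,361.52
Failure-to-pay penalty = 2.25% × $45,384.00 × 12 mo = $12,253.68
Interest (16.8%/yr ÷ 12 = 1.4%/month): $45,384.00 × ((1 + 0.014)^12 − 1) = $8,239.8795…
Total = $45,384.00 + $13,615.2000 + $8,239.8795… = $67,239.08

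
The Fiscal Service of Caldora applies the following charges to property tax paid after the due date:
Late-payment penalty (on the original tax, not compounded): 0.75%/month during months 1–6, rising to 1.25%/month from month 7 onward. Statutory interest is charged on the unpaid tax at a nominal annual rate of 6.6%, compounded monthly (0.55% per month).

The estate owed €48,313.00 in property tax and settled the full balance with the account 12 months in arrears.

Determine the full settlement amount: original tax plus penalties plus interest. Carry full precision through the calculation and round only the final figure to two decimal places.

Penalty, months 1–6: 6 × 0.75% × €48,313.00 = €2,174.09…
Penalty, months 7–12: 6 × 1.25% × €48,313.00 = €3,623.48…
Interest: €48,313.00 × ((1 + 0.0055)^12 − 1) = €48,313.00 × 0.0680336… = €3,286.9054…
Total = €48,313.00 + €5,797.5600 + €3,286.9054… = €57,397.47

€57,397.47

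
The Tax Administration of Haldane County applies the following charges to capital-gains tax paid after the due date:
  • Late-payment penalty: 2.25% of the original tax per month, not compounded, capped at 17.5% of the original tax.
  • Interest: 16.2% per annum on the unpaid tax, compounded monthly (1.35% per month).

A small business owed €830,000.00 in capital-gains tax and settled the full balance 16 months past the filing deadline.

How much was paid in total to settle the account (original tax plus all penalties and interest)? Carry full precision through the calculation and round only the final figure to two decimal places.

€1,173,877.52

Penalty (uncapped): 16 × 2.25% × €830,000.00 = €298,800.00; cap = 17.5% × €830,000.00 = €145,250.00 → penalty = €145,250.00
Interest: €830,000.00 × ((1 + 0.0135)^16 − 1) = €830,000.00 × 0.2393103… = €198,627.5237…
Total = €830,000.00 + €145,250.0000 + €198,627.5237… = €1,173,877.52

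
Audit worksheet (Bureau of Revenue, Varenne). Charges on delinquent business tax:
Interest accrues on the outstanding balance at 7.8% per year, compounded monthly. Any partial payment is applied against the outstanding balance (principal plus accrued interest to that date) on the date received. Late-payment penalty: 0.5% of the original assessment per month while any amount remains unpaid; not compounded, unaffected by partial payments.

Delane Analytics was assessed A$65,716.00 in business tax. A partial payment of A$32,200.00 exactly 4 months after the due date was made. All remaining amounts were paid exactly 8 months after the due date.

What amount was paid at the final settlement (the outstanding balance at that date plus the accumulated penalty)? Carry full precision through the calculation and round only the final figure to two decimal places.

A$38,795.23

Monthly rate = 7.8% ÷ 12 = 0.65%
Balance at month 4: A$65,716.0000 × (1 + 0.0065)^4 = A$67,441.3473…
After A$32,200.00 payment: A$67,441.3473… − A$32,200.00 = A$35,241.3473…
Balance at month 8: A$35,241.3473… × (1 + 0.0065)^4 = A$36,166.5948…
Penalty: 8 × 0.5% × A$65,716.00 = A$2,628.64
Final settlement = outstanding balance + penalty = A$36,166.5948… + A$2,628.64 = A$38,795.23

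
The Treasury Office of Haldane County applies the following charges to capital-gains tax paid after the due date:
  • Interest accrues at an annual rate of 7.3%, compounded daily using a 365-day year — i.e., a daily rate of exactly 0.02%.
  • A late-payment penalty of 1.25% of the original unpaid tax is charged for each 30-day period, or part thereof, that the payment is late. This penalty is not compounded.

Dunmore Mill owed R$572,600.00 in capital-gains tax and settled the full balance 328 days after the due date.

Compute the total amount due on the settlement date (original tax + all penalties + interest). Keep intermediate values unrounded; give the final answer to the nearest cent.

R$690,150.49

Penalty periods: ⌈328/30⌉ = 11; penalty = 11 × 1.25% × R$572,600.00 = R$78,732.50
Interest: R$572,600.00 × ((1 + 0.0002)^328 − 1) = R$572,600.00 × 0.06779251… = R$38,817.9901…
Total = R$572,600.00 + R$78,732.5000 + R$38,817.9901… = R$690,150.49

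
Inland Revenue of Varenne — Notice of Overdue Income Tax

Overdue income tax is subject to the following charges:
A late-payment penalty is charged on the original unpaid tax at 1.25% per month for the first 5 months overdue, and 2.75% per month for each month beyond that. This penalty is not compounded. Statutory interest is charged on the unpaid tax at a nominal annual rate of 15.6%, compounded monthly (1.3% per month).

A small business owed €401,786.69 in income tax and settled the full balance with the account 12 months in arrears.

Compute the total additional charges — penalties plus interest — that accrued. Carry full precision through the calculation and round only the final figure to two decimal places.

€169,815.86

Penalty, months 1–5: 5 × 1.25% × €401,786.69 = €25,111.67…
Penalty, months 6–12: 7 × 2.75% × €401,786.69 = €77,343.94…
Interest: €401,786.69 × ((1 + 0.013)^12 − 1) = €401,786.69 × 0.1676518… = €67,360.2523…
Penalties + interest = €102,455.6060… + €67,360.2523… = €169,815.86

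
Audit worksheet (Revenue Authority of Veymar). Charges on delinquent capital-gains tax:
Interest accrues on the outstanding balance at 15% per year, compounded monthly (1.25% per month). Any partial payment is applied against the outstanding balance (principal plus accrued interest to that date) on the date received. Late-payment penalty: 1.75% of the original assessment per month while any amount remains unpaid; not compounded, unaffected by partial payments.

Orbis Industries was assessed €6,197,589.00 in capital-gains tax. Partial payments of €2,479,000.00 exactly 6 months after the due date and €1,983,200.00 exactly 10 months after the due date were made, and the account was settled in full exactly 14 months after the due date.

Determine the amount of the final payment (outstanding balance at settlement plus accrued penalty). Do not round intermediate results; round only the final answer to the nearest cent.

€4,071,003.93

Balance at month 6: €6,197,589.0000 × (1 + 0.0125)^6 = €6,677,178.1485…
After €2,479,000.00 payment: €6,677,178.1485… − €2,479,000.00 = €4,198,178.1485…
Balance at month 10: €4,198,178.1485… × (1 + 0.0125)^4 = €4,412,055.7487…
After €1,983,200.00 payment: €4,412,055.7487… − €1,983,200.00 = €2,428,855.7487…
Balance at month 14: €2,428,855.7487… × (1 + 0.0125)^4 = €2,552,594.6232…
Penalty: 14 × 1.75% × €6,197,589.00 = €1,518,409.31…
Final settlement = outstanding balance + penalty = €2,552,594.6232… + €1,518,409.31… = €4,071,003.93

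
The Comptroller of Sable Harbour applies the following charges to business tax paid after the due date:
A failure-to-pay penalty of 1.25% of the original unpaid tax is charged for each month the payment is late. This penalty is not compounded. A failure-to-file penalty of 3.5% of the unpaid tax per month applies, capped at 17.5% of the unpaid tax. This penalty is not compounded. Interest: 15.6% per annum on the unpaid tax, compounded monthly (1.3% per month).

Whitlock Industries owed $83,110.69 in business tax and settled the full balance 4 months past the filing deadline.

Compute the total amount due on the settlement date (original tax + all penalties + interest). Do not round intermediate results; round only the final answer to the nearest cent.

Failure-to-file: 4 × 3.5% × $83,110.69 = $11,635.50… (under the 17.5% cap)
Failure-to-pay penalty = 1.25% × $83,110.69 × 4 mo = $4,155.53…
Interest: $83,110.69 × ((1 + 0.013)^4 − 1) = $83,110.69 × 0.0530228… = $4,406.7629…
Total = $83,110.69 + $15,791.0311 + $4,406.7629… = $103,308.48

$103,308.48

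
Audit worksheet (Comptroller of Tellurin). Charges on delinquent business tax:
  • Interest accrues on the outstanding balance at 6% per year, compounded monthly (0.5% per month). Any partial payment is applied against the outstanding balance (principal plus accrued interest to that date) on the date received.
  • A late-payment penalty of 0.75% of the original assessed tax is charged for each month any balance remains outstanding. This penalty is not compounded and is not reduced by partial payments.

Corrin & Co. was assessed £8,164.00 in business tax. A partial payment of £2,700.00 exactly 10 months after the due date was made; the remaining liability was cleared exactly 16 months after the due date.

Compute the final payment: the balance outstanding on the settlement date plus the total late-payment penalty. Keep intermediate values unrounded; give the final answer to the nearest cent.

£7,039.85

Balance at month 10: £8,164.0000 × (1 + 0.005)^10 = £8,581.5080…
After £2,700.00 payment: £8,581.5080… − £2,700.00 = £5,881.5080…
Balance at month 16: £5,881.5080… × (1 + 0.005)^6 = £6,060.1736…
Penalty: 16 × 0.75% × £8,164.00 = £979.68
Final settlement = outstanding balance + penalty = £6,060.1736… + £979.68 = £7,039.85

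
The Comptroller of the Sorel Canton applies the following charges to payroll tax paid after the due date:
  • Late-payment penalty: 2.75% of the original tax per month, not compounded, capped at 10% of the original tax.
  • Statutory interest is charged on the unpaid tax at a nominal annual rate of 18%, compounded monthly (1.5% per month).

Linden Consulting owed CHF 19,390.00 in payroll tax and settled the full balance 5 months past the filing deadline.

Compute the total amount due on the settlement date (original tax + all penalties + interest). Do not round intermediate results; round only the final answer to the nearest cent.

Penalty (uncapped): 5 × 2.75% × CHF 19,390.00 = CHF 2,666.13…; cap = 10% × CHF 19,390.00 = CHF 1,939.00 → penalty = CHF 1,939.00
Interest: CHF 19,390.00 × ((1 + 0.015)^5 − 1) = CHF 19,390.00 × 0.0772840… = CHF 1,498.5368…
Total = CHF 19,390.00 + CHF 1,939.0000 + CHF 1,498.5368… = CHF 22,827.54

CHF 22,827.54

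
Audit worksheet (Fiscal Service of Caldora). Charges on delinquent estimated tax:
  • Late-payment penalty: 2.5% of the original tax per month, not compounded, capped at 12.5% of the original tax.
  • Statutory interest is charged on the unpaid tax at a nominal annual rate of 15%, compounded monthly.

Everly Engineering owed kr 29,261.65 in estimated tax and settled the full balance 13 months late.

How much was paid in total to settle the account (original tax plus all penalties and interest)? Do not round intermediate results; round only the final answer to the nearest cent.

kr 38,047.87

Penalty (uncapped): 13 × 2.5% × kr 29,261.65 = kr 9,510.04…; cap = 12.5% × kr 29,261.65 = kr 3,657.71… → penalty = kr 3,657.71…
Interest (15%/yr ÷ 12 = 1.25%/month): kr 29,261.65 × ((1 + 0.0125)^13 − 1) = kr 5,128.5123…
Total = kr 29,261.65 + kr 3,657.7063… + kr 5,128.5123… = kr 38,047.87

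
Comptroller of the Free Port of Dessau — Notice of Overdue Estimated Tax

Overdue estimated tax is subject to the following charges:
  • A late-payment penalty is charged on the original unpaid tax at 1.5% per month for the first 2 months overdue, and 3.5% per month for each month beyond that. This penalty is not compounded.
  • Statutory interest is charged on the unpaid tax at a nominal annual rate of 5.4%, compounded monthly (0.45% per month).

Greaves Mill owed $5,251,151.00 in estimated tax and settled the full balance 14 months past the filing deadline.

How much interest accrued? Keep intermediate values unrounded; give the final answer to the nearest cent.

Interest: $5,251,151.00 × ((1 + 0.0045)^14 − 1) = $5,251,151.00 × 0.0648763… = $340,675.4245…

$340,675.42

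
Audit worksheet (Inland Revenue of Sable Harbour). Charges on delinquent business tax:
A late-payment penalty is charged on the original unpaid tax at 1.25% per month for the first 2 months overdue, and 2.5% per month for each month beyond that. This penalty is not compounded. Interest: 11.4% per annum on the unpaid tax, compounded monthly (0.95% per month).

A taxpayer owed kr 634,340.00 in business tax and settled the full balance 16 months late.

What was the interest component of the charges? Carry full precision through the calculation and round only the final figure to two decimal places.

kr 103,603.77

Interest: kr 634,340.00 × ((1 + 0.0095)^16 − 1) = kr 634,340.00 × 0.1633253… = kr 103,603.7695…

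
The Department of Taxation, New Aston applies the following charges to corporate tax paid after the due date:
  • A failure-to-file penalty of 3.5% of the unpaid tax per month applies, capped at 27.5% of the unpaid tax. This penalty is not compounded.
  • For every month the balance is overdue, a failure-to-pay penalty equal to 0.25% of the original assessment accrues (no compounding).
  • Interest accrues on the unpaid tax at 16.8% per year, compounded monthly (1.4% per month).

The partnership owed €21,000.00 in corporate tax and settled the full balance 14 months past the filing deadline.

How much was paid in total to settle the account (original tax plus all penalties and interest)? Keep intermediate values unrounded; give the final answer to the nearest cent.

Failure-to-file: 14 × 3.5% × €21,000.00 = €10,290.00, capped at 27.5% × €21,000.00 = €5,775.00
Failure-to-pay penalty = 0.25% × €21,000.00 × 14 mo = €735.00
Interest: €21,000.00 × ((1 + 0.014)^14 − 1) = €21,000.00 × 0.2148744… = €4,512.3618…
Total = €21,000.00 + €6,510.0000 + €4,512.3618… = €32,022.36

€32,022.36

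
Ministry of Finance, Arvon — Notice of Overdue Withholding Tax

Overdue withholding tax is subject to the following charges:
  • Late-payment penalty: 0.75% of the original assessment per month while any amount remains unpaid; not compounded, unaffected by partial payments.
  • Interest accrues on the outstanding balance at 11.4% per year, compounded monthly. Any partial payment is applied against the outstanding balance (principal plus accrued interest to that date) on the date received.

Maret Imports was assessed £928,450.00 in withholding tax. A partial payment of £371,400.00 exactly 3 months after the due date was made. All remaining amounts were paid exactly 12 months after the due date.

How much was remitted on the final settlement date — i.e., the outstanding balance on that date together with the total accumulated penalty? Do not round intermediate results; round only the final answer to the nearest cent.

£719,174.53

Monthly rate = 11.4% ÷ 12 = 0.95%
Balance at month 3: £928,450.0000 × (1 + 0.0095)^3 = £955,162.9989…
After £371,400.00 payment: £955,162.9989… − £371,400.00 = £583,762.9989…
Balance at month 12: £583,762.9989… × (1 + 0.0095)^9 = £635,614.0284…
Penalty: 12 × 0.75% × £928,450.00 = £83,560.50
Final settlement = outstanding balance + penalty = £635,614.0284… + £83,560.50 = £719,174.53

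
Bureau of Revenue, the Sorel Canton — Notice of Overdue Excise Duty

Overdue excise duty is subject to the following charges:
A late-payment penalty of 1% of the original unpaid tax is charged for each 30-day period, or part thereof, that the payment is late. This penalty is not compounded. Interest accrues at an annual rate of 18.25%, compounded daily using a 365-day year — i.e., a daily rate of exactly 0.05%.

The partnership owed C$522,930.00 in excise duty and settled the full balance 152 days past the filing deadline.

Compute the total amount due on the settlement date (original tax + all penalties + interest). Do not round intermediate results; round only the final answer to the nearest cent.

Penalty periods: ⌈152/30⌉ = 6; penalty = 6 × 1% × C$522,930.00 = C$31,375.80
Interest: C$522,930.00 × ((1 + 0.0005)^152 − 1) = C$522,930.00 × 0.07894208… = C$41,281.1824…
Total = C$522,930.00 + C$31,375.8000 + C$41,281.1824… = C$595,586.98

C$595,586.98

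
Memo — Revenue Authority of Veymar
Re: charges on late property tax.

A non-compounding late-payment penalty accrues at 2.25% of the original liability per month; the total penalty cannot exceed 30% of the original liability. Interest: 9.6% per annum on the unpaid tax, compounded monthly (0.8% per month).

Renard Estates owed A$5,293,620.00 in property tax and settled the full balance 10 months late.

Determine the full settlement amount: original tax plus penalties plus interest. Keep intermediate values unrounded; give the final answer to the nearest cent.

Penalty: 10 × 2.25% × A$5,293,620.00 = A$1,191,064.50 (below the 30% cap of A$1,588,086.00)
Interest: A$5,293,620.00 × ((1 + 0.008)^10 − 1) = A$5,293,620.00 × 0.0829423… = A$439,065.0630…
Total = A$5,293,620.00 + A$1,191,064.5000 + A$439,065.0630… = A$6,923,749.56

A$6,923,749.56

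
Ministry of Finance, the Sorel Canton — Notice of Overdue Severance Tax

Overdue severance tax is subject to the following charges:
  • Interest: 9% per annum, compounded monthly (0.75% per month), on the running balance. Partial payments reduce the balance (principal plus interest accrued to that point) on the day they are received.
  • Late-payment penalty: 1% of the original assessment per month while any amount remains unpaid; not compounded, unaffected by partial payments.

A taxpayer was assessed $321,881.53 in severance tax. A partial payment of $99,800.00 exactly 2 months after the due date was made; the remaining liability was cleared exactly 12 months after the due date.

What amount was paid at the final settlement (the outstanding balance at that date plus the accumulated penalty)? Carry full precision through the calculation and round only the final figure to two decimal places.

$283,159.28

Balance at month 2: $321,881.5300 × (1 + 0.0075)^2 = $326,727.8588…
After $99,800.00 payment: $326,727.8588… − $99,800.00 = $226,927.8588…
Balance at month 12: $226,927.8588… × (1 + 0.0075)^10 = $244,533.4997…
Penalty: 12 × 1% × $321,881.53 = $38,625.78…
Final settlement = outstanding balance + penalty = $244,533.4997… + $38,625.78… = $283,159.28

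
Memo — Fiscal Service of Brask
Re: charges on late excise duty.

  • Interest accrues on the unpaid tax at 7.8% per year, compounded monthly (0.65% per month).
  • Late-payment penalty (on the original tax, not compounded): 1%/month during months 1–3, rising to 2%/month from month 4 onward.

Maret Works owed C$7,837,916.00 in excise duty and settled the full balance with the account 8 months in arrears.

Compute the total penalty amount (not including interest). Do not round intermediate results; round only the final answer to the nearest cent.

C$1,018,929.08

Penalty, months 1–3: 3 × 1% × C$7,837,916.00 = C$235,137.48
Penalty, months 4–8: 5 × 2% × C$7,837,916.00 = C$783,791.60
Total penalty = C$235,137.48 + C$783,791.60 = C$1,018,929.08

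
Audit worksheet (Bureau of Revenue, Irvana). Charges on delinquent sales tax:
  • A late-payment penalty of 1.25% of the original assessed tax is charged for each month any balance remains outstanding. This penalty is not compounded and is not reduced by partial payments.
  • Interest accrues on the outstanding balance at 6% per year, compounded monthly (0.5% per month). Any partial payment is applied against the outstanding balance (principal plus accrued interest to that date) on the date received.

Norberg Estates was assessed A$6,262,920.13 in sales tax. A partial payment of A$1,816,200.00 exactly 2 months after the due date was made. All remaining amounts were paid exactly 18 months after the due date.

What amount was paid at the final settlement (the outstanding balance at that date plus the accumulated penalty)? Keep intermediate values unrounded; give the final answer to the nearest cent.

Balance at month 2: A$6,262,920.1300 × (1 + 0.005)^2 = A$6,325,705.9043…
After A$1,816,200.00 payment: A$6,325,705.9043… − A$1,816,200.00 = A$4,509,505.9043…
Balance at month 18: A$4,509,505.9043… × (1 + 0.005)^16 = A$4,884,115.7515…
Penalty: 18 × 1.25% × A$6,262,920.13 = A$1,409,157.03…
Final settlement = outstanding balance + penalty = A$4,884,115.7515… + A$1,409,157.03… = A$6,293,272.78

A$6,293,272.78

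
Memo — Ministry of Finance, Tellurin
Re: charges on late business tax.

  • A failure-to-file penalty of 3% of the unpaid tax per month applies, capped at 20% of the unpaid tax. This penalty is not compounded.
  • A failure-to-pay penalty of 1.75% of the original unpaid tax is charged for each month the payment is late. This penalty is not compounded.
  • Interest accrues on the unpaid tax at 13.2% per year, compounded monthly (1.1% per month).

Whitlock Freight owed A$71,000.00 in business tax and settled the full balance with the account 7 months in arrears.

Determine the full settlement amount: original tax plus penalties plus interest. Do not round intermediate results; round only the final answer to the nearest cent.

Failure-to-file: 7 × 3% × A$71,000.00 = A$14,910.00, capped at 20% × A$71,000.00 = A$14,200.00
Failure-to-pay penalty = 1.75% × A$71,000.00 × 7 mo = A$8,697.50
Interest: A$71,000.00 × ((1 + 0.011)^7 − 1) = A$71,000.00 × 0.0795881… = A$5,650.7552…
Total = A$71,000.00 + A$22,897.5000 + A$5,650.7552… = A$99,548.26

A$99,548.26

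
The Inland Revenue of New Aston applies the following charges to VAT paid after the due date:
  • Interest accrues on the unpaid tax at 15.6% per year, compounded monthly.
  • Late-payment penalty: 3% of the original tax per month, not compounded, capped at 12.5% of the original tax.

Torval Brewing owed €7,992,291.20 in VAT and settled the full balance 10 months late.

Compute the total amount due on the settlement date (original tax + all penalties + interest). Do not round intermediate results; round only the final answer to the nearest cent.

Penalty (uncapped): 10 × 3% × €7,992,291.20 = €2,397,687.36; cap = 12.5% × €7,992,291.20 = €999,036.40 → penalty = €999,036.40
Interest (15.6%/yr ÷ 12 = 1.3%/month): €7,992,291.20 × ((1 + 0.013)^10 − 1) = €1,101,935.0104…
Total = €7,992,291.20 + €999,036.4000 + €1,101,935.0104… = €10,093,262.61

€10,093,262.61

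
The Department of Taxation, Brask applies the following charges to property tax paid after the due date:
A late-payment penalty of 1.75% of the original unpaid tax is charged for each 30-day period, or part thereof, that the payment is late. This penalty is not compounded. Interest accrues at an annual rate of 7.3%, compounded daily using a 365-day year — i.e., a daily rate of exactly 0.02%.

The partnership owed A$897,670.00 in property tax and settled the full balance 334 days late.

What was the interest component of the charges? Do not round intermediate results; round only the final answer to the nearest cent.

Interest: A$897,670.00 × ((1 + 0.0002)^334 − 1) = A$897,670.00 × 0.06907450… = A$62,006.1064…

A$62,006.11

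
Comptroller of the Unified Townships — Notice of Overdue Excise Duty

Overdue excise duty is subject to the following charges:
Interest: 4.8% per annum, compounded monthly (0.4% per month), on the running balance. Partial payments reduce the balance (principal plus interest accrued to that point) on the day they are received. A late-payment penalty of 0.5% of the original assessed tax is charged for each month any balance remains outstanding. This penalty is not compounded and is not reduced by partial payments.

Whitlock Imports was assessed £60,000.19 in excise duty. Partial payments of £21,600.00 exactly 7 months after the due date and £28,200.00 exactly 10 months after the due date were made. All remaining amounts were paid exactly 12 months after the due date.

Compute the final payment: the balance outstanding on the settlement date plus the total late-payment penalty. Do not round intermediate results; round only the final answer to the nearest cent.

£16,082.90

Balance at month 7: £60,000.1900 × (1 + 0.004)^7 = £61,700.4903…
After £21,600.00 payment: £61,700.4903… − £21,600.00 = £40,100.4903…
Balance at month 10: £40,100.4903… × (1 + 0.004)^3 = £40,583.6236…
After £28,200.00 payment: £40,583.6236… − £28,200.00 = £12,383.6236…
Balance at month 12: £12,383.6236… × (1 + 0.004)^2 = £12,482.8907…
Penalty: 12 × 0.5% × £60,000.19 = £3,600.01…
Final settlement = outstanding balance + penalty = £12,482.8907… + £3,600.01… = £16,082.90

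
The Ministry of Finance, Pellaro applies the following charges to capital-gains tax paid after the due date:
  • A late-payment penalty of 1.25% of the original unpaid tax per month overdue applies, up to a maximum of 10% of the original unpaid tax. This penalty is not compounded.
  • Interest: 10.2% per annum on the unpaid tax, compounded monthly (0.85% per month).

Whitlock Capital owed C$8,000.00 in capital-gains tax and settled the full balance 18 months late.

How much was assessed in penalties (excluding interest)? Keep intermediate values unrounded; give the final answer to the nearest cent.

C$800.00

Penalty (uncapped): 18 × 1.25% × C$8,000.00 = C$1,800.00; cap = 10% × C$8,000.00 = C$800.00 → penalty = C$800.00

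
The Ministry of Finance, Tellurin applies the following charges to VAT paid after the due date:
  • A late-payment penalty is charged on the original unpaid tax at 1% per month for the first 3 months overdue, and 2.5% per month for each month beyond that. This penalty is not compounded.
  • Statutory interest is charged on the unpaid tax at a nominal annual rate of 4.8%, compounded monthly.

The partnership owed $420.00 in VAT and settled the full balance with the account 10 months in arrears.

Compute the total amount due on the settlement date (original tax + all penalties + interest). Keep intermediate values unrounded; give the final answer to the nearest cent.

$523.21

Penalty, months 1–3: 3 × 1% × $420.00 = $12.60
Penalty, months 4–10: 7 × 2.5% × $420.00 = $73.50
Interest (4.8%/yr ÷ 12 = 0.4%/month): $420.00 × ((1 + 0.004)^10 − 1) = $17.1056…
Total = $420.00 + $86.1000 + $17.1056… = $523.21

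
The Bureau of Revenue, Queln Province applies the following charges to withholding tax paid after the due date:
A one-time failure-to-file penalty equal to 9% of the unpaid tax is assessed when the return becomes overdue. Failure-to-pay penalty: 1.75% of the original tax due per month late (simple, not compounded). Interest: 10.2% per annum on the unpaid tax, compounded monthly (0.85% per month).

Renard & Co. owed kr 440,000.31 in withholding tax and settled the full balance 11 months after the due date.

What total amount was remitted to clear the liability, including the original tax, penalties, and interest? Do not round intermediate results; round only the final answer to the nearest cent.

kr 607,234.23

Failure-to-file penalty: 9% × kr 440,000.31 = kr 39,600.03…
Failure-to-pay penalty: 11 × 1.75% × kr 440,000.31 = kr 84,700.06…
Interest: kr 440,000.31 × ((1 + 0.0085)^11 − 1) = kr 440,000.31 × 0.0975768… = kr 42,933.8328…
Total = kr 440,000.31 + kr 124,300.0876… + kr 42,933.8328… = kr 607,234.23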